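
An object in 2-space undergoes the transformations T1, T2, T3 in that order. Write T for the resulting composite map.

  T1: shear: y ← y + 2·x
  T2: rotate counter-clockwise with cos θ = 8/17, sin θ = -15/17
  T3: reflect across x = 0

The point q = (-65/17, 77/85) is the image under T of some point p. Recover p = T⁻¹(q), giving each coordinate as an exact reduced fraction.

p = (1, 9/5)

T1 = [1 0 0; 2 1 0; 0 0 1]
T2·T1 = [38/17 15/17 0; 1/17 8/17 0; 0 0 1]
T3·…·T1 = [-38/17 -15/17 0; 1/17 8/17 0; 0 0 1]
det M = -1; M⁻¹ = [-8/17 -15/17 0; 1/17 38/17 0; 0 0 1]
M⁻¹ · (-65/17, 77/85)ᵀ = (1, 9/5)ᵀ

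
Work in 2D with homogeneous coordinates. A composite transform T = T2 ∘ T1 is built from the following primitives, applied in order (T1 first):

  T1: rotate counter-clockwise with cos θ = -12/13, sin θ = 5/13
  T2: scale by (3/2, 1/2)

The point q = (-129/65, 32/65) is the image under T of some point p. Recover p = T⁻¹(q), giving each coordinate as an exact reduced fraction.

T1 = [-12/13 -5/13 0; 5/13 -12/13 0; 0 0 1]
T2·T1 = [-18/13 -15/26 0; 5/26 -6/13 0; 0 0 1]
det M = 3/4; M⁻¹ = [-8/13 10/13 0; -10/39 -24/13 0; 0 0 1]
M⁻¹ · (-129/65, 32/65)ᵀ = (8/5, -2/5)ᵀ

p = (8/5, -2/5)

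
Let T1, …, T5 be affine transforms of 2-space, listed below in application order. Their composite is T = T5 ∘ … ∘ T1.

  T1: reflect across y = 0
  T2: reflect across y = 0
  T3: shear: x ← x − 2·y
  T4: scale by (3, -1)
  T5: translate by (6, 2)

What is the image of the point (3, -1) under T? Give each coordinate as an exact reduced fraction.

T(p) = (21, 3)

T1 reflect across y = 0: (3, -1) → (3, 1)
T2 reflect across y = 0: (3, 1) → (3, -1)
T3 shear: x ← x − 2·y: (3, -1) → (5, -1)
T4 scale by (3, -1): (5, -1) → (15, 1)
T5 translate by (6, 2): (15, 1) → (21, 3)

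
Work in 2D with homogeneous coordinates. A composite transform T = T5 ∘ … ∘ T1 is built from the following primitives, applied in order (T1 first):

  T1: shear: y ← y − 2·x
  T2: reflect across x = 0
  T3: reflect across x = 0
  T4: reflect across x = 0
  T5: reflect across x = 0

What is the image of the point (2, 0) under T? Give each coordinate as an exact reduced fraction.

T1 shear: y ← y − 2·x: (2, 0) → (2, -4)
T2 reflect across x = 0: (2, -4) → (-2, -4)
T3 reflect across x = 0: (-2, -4) → (2, -4)
T4 reflect across x = 0: (2, -4) → (-2, -4)
T5 reflect across x = 0: (-2, -4) → (2, -4)

T(p) = (2, -4)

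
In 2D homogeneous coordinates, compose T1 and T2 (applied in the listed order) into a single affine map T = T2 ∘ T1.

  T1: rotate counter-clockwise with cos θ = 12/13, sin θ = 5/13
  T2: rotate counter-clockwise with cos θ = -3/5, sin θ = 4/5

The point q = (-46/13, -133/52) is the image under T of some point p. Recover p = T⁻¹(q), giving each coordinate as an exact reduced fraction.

p = (7/4, 4)

T1 = [12/13 -5/13 0; 5/13 12/13 0; 0 0 1]
T2·T1 = [-56/65 -33/65 0; 33/65 -56/65 0; 0 0 1]
det M = 1; M⁻¹ = [-56/65 33/65 0; -33/65 -56/65 0; 0 0 1]
M⁻¹ · (-46/13, -133/52)ᵀ = (7/4, 4)ᵀ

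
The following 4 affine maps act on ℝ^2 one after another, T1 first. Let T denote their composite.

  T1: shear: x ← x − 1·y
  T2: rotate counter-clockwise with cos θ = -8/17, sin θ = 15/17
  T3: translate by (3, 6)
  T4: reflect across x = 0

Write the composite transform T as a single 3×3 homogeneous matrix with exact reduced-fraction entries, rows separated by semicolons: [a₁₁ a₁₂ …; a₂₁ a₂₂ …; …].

T1 = [1 -1 0; 0 1 0; 0 0 1]
T2·T1 = [-8/17 -7/17 0; 15/17 -23/17 0; 0 0 1]
T3·…·T1 = [-8/17 -7/17 3; 15/17 -23/17 6; 0 0 1]
T4·…·T1 = [8/17 7/17 -3; 15/17 -23/17 6; 0 0 1]

T = [8/17 7/17 -3; 15/17 -23/17 6; 0 0 1]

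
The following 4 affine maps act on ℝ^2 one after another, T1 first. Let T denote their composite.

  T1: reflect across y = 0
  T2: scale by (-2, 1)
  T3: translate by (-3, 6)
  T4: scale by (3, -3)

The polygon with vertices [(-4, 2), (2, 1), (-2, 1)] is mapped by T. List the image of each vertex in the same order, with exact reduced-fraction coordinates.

image vertices: (15, -12), (-21, -15), (3, -15)

T1 reflect across y = 0: (-4, 2) → (-4, -2); (2, 1) → (2, -1); (-2, 1) → (-2, -1)
T2 scale by (-2, 1): (-4, -2) → (8, -2); (2, -1) → (-4, -1); (-2, -1) → (4, -1)
T3 translate by (-3, 6): (8, -2) → (5, 4); (-4, -1) → (-7, 5); (4, -1) → (1, 5)
T4 scale by (3, -3): (5, 4) → (15, -12); (-7, 5) → (-21, -15); (1, 5) → (3, -15)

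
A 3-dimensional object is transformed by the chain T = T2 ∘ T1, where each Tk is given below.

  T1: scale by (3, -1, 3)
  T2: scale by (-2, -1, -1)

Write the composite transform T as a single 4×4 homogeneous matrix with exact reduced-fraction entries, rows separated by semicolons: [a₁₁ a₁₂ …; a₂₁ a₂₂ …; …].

T1 = [3 0 0 0; 0 -1 0 0; 0 0 3 0; 0 0 0 1]
T2·T1 = [-6 0 0 0; 0 1 0 0; 0 0 -3 0; 0 0 0 1]

T = [-6 0 0 0; 0 1 0 0; 0 0 -3 0; 0 0 0 1]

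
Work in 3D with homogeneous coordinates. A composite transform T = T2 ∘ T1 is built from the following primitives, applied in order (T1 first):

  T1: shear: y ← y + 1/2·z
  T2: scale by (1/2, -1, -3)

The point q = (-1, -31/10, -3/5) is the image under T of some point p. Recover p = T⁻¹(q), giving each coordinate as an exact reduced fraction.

p = (-2, 3, 1/5)

T1 = [1 0 0 0; 0 1 1/2 0; 0 0 1 0; 0 0 0 1]
T2·T1 = [1/2 0 0 0; 0 -1 -1/2 0; 0 0 -3 0; 0 0 0 1]
det M = 3/2; M⁻¹ = [2 0 0 0; 0 -1 1/6 0; 0 0 -1/3 0; 0 0 0 1]
M⁻¹ · (-1, -31/10, -3/5)ᵀ = (-2, 3, 1/5)ᵀ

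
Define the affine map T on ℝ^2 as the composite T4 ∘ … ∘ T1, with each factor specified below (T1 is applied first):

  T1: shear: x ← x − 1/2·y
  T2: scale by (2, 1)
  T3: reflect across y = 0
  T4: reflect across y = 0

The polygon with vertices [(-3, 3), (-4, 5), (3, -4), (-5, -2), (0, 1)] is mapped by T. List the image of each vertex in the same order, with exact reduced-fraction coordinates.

T1 shear: x ← x − 1/2·y: (-3, 3) → (-9/2, 3); (-4, 5) → (-13/2, 5); (3, -4) → (5, -4); (-5, -2) → (-4, -2); (0, 1) → (-1/2, 1)
T2 scale by (2, 1): (-9/2, 3) → (-9, 3); (-13/2, 5) → (-13, 5); (5, -4) → (10, -4); (-4, -2) → (-8, -2); (-1/2, 1) → (-1, 1)
T3 reflect across y = 0: (-9, 3) → (-9, -3); (-13, 5) → (-13, -5); (10, -4) → (10, 4); (-8, -2) → (-8, 2); (-1, 1) → (-1, -1)
T4 reflect across y = 0: (-9, -3) → (-9, 3); (-13, -5) → (-13, 5); (10, 4) → (10, -4); (-8, 2) → (-8, -2); (-1, -1) → (-1, 1)

image vertices: (-9, 3), (-13, 5), (10, -4), (-8, -2), (-1, 1)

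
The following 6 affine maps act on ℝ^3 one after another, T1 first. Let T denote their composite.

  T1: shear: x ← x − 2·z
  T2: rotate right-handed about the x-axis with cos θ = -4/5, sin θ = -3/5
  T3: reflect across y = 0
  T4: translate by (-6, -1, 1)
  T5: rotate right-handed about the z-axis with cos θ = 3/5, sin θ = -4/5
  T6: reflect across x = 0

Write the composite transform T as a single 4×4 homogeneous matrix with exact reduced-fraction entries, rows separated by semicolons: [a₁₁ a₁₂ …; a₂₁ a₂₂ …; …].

T = [-3/5 -16/25 42/25 22/5; -4/5 12/25 31/25 21/5; 0 -3/5 -4/5 1; 0 0 0 1]

T1 = [1 0 -2 0; 0 1 0 0; 0 0 1 0; 0 0 0 1]
T2·T1 = [1 0 -2 0; 0 -4/5 3/5 0; 0 -3/5 -4/5 0; 0 0 0 1]
T3·…·T1 = [1 0 -2 0; 0 4/5 -3/5 0; 0 -3/5 -4/5 0; 0 0 0 1]
T4·…·T1 = [1 0 -2 -6; 0 4/5 -3/5 -1; 0 -3/5 -4/5 1; 0 0 0 1]
T5·…·T1 = [3/5 16/25 -42/25 -22/5; -4/5 12/25 31/25 21/5; 0 -3/5 -4/5 1; 0 0 0 1]
T6·…·T1 = [-3/5 -16/25 42/25 22/5; -4/5 12/25 31/25 21/5; 0 -3/5 -4/5 1; 0 0 0 1]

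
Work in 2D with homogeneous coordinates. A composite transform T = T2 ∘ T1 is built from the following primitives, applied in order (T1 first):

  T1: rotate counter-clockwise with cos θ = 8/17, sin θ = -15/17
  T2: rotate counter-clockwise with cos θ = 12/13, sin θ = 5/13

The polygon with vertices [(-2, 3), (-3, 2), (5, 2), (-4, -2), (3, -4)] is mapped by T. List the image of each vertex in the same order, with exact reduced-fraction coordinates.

image vertices: (6/17, 61/17), (-233/221, 762/221), (1135/221, -358/221), (-964/221, 218/221), (-47/221, -1104/221)

T1 rotate counter-clockwise with cos θ = 8/17, sin θ = -15/17: (-2, 3) → (29/17, 54/17); (-3, 2) → (6/17, 61/17); (5, 2) → (70/17, -59/17); (-4, -2) → (-62/17, 44/17); (3, -4) → (-36/17, -77/17)
T2 rotate counter-clockwise with cos θ = 12/13, sin θ = 5/13: (29/17, 54/17) → (6/17, 61/17); (6/17, 61/17) → (-233/221, 762/221); (70/17, -59/17) → (1135/221, -358/221); (-62/17, 44/17) → (-964/221, 218/221); (-36/17, -77/17) → (-47/221, -1104/221)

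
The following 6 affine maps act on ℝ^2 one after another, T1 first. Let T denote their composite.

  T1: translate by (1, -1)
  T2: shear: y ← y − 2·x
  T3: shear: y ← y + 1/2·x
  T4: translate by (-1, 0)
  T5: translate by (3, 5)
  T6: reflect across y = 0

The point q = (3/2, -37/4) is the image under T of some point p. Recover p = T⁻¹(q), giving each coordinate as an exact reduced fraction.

T1 = [1 0 1; 0 1 -1; 0 0 1]
T2·T1 = [1 0 1; -2 1 -3; 0 0 1]
T3·…·T1 = [1 0 1; -3/2 1 -5/2; 0 0 1]
T4·…·T1 = [1 0 0; -3/2 1 -5/2; 0 0 1]
T5·…·T1 = [1 0 3; -3/2 1 5/2; 0 0 1]
T6·…·T1 = [1 0 3; 3/2 -1 -5/2; 0 0 1]
det M = -1; M⁻¹ = [1 0 -3; 3/2 -1 -7; 0 0 1]
M⁻¹ · (3/2, -37/4)ᵀ = (-3/2, 9/2)ᵀ

p = (-3/2, 9/2)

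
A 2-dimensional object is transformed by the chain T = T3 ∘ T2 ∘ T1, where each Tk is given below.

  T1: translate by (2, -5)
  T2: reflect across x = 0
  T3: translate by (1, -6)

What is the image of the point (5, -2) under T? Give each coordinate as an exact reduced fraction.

T1 translate by (2, -5): (5, -2) → (7, -7)
T2 reflect across x = 0: (7, -7) → (-7, -7)
T3 translate by (1, -6): (-7, -7) → (-6, -13)

T(p) = (-6, -13)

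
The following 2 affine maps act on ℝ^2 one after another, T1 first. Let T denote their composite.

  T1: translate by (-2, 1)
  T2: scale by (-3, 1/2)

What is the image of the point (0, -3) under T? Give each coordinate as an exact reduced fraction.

T1 translate by (-2, 1): (0, -3) → (-2, -2)
T2 scale by (-3, 1/2): (-2, -2) → (6, -1)

T(p) = (6, -1)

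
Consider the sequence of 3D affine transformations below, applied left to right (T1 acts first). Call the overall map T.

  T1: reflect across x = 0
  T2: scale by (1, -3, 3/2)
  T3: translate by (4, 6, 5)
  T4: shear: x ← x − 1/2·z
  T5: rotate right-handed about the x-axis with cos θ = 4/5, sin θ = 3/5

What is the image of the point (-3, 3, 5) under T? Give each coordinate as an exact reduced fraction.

T1 reflect across x = 0: (-3, 3, 5) → (3, 3, 5)
T2 scale by (1, -3, 3/2): (3, 3, 5) → (3, -9, 15/2)
T3 translate by (4, 6, 5): (3, -9, 15/2) → (7, -3, 25/2)
T4 shear: x ← x − 1/2·z: (7, -3, 25/2) → (3/4, -3, 25/2)
T5 rotate right-handed about the x-axis with cos θ = 4/5, sin θ = 3/5: (3/4, -3, 25/2) → (3/4, -99/10, 41/5)

T(p) = (3/4, -99/10, 41/5)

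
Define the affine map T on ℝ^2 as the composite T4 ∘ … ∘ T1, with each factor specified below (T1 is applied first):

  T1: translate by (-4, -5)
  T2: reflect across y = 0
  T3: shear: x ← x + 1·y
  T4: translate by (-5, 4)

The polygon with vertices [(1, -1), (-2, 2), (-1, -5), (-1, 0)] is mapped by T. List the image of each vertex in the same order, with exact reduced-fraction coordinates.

image vertices: (-2, 10), (-8, 7), (0, 14), (-5, 9)

T1 translate by (-4, -5): (1, -1) → (-3, -6); (-2, 2) → (-6, -3); (-1, -5) → (-5, -10); (-1, 0) → (-5, -5)
T2 reflect across y = 0: (-3, -6) → (-3, 6); (-6, -3) → (-6, 3); (-5, -10) → (-5, 10); (-5, -5) → (-5, 5)
T3 shear: x ← x + 1·y: (-3, 6) → (3, 6); (-6, 3) → (-3, 3); (-5, 10) → (5, 10); (-5, 5) → (0, 5)
T4 translate by (-5, 4): (3, 6) → (-2, 10); (-3, 3) → (-8, 7); (5, 10) → (0, 14); (0, 5) → (-5, 9)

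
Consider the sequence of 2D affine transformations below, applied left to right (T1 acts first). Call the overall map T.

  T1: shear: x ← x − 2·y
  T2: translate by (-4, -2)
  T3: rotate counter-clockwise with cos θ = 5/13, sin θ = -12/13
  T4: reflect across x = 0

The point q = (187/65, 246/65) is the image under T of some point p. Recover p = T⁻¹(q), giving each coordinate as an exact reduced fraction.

p = (1, 4/5)

T1 = [1 -2 0; 0 1 0; 0 0 1]
T2·T1 = [1 -2 -4; 0 1 -2; 0 0 1]
T3·…·T1 = [5/13 2/13 -44/13; -12/13 29/13 38/13; 0 0 1]
T4·…·T1 = [-5/13 -2/13 44/13; -12/13 29/13 38/13; 0 0 1]
det M = -1; M⁻¹ = [-29/13 -2/13 8; -12/13 5/13 2; 0 0 1]
M⁻¹ · (187/65, 246/65)ᵀ = (1, 4/5)ᵀ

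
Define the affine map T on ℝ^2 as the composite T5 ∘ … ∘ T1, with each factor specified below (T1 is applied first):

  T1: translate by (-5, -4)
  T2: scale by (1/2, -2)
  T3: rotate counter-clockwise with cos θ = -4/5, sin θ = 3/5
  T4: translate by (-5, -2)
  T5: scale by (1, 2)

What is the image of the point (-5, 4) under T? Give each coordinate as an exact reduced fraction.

T(p) = (-1, -10)

T1 translate by (-5, -4): (-5, 4) → (-10, 0)
T2 scale by (1/2, -2): (-10, 0) → (-5, 0)
T3 rotate counter-clockwise with cos θ = -4/5, sin θ = 3/5: (-5, 0) → (4, -3)
T4 translate by (-5, -2): (4, -3) → (-1, -5)
T5 scale by (1, 2): (-1, -5) → (-1, -10)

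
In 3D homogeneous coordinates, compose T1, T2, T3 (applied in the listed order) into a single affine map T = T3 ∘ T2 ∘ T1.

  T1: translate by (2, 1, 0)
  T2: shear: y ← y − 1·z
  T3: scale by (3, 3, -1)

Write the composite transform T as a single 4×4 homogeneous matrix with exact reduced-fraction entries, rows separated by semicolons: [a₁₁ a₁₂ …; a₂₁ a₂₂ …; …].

T1 = [1 0 0 2; 0 1 0 1; 0 0 1 0; 0 0 0 1]
T2·T1 = [1 0 0 2; 0 1 -1 1; 0 0 1 0; 0 0 0 1]
T3·…·T1 = [3 0 0 6; 0 3 -3 3; 0 0 -1 0; 0 0 0 1]

T = [3 0 0 6; 0 3 -3 3; 0 0 -1 0; 0 0 0 1]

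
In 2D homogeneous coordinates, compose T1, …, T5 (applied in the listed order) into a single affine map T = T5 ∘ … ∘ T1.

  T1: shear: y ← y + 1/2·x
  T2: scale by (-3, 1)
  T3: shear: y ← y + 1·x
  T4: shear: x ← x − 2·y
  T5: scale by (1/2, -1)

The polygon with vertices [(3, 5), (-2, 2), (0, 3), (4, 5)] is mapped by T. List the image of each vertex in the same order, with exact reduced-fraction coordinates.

T1 shear: y ← y + 1/2·x: (3, 5) → (3, 13/2); (-2, 2) → (-2, 1); (0, 3) → (0, 3); (4, 5) → (4, 7)
T2 scale by (-3, 1): (3, 13/2) → (-9, 13/2); (-2, 1) → (6, 1); (0, 3) → (0, 3); (4, 7) → (-12, 7)
T3 shear: y ← y + 1·x: (-9, 13/2) → (-9, -5/2); (6, 1) → (6, 7); (0, 3) → (0, 3); (-12, 7) → (-12, -5)
T4 shear: x ← x − 2·y: (-9, -5/2) → (-4, -5/2); (6, 7) → (-8, 7); (0, 3) → (-6, 3); (-12, -5) → (-2, -5)
T5 scale by (1/2, -1): (-4, -5/2) → (-2, 5/2); (-8, 7) → (-4, -7); (-6, 3) → (-3, -3); (-2, -5) → (-1, 5)

image vertices: (-2, 5/2), (-4, -7), (-3, -3), (-1, 5)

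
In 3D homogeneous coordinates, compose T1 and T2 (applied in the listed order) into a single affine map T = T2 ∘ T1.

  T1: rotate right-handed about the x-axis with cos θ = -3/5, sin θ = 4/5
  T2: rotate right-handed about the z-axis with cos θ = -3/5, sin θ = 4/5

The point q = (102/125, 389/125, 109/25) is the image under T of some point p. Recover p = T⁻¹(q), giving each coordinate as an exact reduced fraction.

T1 = [1 0 0 0; 0 -3/5 -4/5 0; 0 4/5 -3/5 0; 0 0 0 1]
T2·T1 = [-3/5 12/25 16/25 0; 4/5 9/25 12/25 0; 0 4/5 -3/5 0; 0 0 0 1]
det M = 1; M⁻¹ = [-3/5 4/5 0 0; 12/25 9/25 4/5 0; 16/25 12/25 -3/5 0; 0 0 0 1]
M⁻¹ · (102/125, 389/125, 109/25)ᵀ = (2, 5, -3/5)ᵀ

p = (2, 5, -3/5)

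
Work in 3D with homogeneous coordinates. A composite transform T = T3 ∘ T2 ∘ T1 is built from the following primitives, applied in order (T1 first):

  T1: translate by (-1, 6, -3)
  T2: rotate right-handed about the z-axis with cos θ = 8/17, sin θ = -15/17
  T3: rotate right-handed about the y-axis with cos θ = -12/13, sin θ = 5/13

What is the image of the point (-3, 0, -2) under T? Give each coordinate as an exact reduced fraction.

T1 translate by (-1, 6, -3): (-3, 0, -2) → (-4, 6, -5)
T2 rotate right-handed about the z-axis with cos θ = 8/17, sin θ = -15/17: (-4, 6, -5) → (58/17, 108/17, -5)
T3 rotate right-handed about the y-axis with cos θ = -12/13, sin θ = 5/13: (58/17, 108/17, -5) → (-1121/221, 108/17, 730/221)

T(p) = (-1121/221, 108/17, 730/221)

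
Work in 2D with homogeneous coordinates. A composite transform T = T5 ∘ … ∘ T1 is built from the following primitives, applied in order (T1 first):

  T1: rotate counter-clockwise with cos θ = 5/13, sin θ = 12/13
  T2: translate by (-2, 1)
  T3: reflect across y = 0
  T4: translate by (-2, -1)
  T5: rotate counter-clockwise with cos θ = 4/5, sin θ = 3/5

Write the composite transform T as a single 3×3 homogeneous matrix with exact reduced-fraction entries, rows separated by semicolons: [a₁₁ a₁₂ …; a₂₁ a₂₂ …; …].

T = [56/65 -33/65 -2; -33/65 -56/65 -4; 0 0 1]

T1 = [5/13 -12/13 0; 12/13 5/13 0; 0 0 1]
T2·T1 = [5/13 -12/13 -2; 12/13 5/13 1; 0 0 1]
T3·…·T1 = [5/13 -12/13 -2; -12/13 -5/13 -1; 0 0 1]
T4·…·T1 = [5/13 -12/13 -4; -12/13 -5/13 -2; 0 0 1]
T5·…·T1 = [56/65 -33/65 -2; -33/65 -56/65 -4; 0 0 1]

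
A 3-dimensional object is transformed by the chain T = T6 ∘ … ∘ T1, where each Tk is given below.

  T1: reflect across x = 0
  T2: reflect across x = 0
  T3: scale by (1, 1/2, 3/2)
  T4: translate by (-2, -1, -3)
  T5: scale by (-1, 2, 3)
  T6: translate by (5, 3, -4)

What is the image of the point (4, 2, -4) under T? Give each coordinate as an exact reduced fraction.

T(p) = (3, 3, -31)

T1 reflect across x = 0: (4, 2, -4) → (-4, 2, -4)
T2 reflect across x = 0: (-4, 2, -4) → (4, 2, -4)
T3 scale by (1, 1/2, 3/2): (4, 2, -4) → (4, 1, -6)
T4 translate by (-2, -1, -3): (4, 1, -6) → (2, 0, -9)
T5 scale by (-1, 2, 3): (2, 0, -9) → (-2, 0, -27)
T6 translate by (5, 3, -4): (-2, 0, -27) → (3, 3, -31)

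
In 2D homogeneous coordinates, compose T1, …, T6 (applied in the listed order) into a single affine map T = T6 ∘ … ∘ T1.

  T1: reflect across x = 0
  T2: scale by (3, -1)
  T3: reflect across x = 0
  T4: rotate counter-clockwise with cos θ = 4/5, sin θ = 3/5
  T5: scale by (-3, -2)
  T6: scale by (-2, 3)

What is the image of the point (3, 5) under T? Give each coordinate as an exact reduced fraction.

T(p) = (306/5, -42/5)

T1 reflect across x = 0: (3, 5) → (-3, 5)
T2 scale by (3, -1): (-3, 5) → (-9, -5)
T3 reflect across x = 0: (-9, -5) → (9, -5)
T4 rotate counter-clockwise with cos θ = 4/5, sin θ = 3/5: (9, -5) → (51/5, 7/5)
T5 scale by (-3, -2): (51/5, 7/5) → (-153/5, -14/5)
T6 scale by (-2, 3): (-153/5, -14/5) → (306/5, -42/5)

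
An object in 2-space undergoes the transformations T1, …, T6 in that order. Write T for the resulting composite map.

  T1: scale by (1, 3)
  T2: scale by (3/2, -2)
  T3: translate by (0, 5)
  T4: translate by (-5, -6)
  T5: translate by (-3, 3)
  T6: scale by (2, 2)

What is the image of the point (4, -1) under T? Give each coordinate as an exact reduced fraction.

T(p) = (-4, 16)

T1 scale by (1, 3): (4, -1) → (4, -3)
T2 scale by (3/2, -2): (4, -3) → (6, 6)
T3 translate by (0, 5): (6, 6) → (6, 11)
T4 translate by (-5, -6): (6, 11) → (1, 5)
T5 translate by (-3, 3): (1, 5) → (-2, 8)
T6 scale by (2, 2): (-2, 8) → (-4, 16)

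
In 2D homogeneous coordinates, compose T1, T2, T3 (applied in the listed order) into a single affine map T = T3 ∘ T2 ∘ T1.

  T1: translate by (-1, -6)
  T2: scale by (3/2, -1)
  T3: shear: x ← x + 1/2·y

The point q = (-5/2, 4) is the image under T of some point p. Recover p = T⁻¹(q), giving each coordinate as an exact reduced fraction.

p = (-2, 2)

T1 = [1 0 -1; 0 1 -6; 0 0 1]
T2·T1 = [3/2 0 -3/2; 0 -1 6; 0 0 1]
T3·…·T1 = [3/2 -1/2 3/2; 0 -1 6; 0 0 1]
det M = -3/2; M⁻¹ = [2/3 -1/3 1; 0 -1 6; 0 0 1]
M⁻¹ · (-5/2, 4)ᵀ = (-2, 2)ᵀ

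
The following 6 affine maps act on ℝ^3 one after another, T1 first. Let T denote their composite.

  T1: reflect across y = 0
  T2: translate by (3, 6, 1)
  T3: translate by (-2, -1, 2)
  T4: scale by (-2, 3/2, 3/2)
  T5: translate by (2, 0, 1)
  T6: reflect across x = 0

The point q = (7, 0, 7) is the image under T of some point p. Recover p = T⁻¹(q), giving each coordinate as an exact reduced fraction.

T1 = [1 0 0 0; 0 -1 0 0; 0 0 1 0; 0 0 0 1]
T2·T1 = [1 0 0 3; 0 -1 0 6; 0 0 1 1; 0 0 0 1]
T3·…·T1 = [1 0 0 1; 0 -1 0 5; 0 0 1 3; 0 0 0 1]
T4·…·T1 = [-2 0 0 -2; 0 -3/2 0 15/2; 0 0 3/2 9/2; 0 0 0 1]
T5·…·T1 = [-2 0 0 0; 0 -3/2 0 15/2; 0 0 3/2 11/2; 0 0 0 1]
T6·…·T1 = [2 0 0 0; 0 -3/2 0 15/2; 0 0 3/2 11/2; 0 0 0 1]
det M = -9/2; M⁻¹ = [1/2 0 0 0; 0 -2/3 0 5; 0 0 2/3 -11/3; 0 0 0 1]
M⁻¹ · (7, 0, 7)ᵀ = (7/2, 5, 1)ᵀ

p = (7/2, 5, 1)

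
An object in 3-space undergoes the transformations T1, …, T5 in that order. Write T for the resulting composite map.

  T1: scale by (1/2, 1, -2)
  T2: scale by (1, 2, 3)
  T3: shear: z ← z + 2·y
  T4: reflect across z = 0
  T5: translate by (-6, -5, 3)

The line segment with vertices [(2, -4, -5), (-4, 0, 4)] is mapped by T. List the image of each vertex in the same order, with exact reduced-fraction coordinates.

T1 scale by (1/2, 1, -2): (2, -4, -5) → (1, -4, 10); (-4, 0, 4) → (-2, 0, -8)
T2 scale by (1, 2, 3): (1, -4, 10) → (1, -8, 30); (-2, 0, -8) → (-2, 0, -24)
T3 shear: z ← z + 2·y: (1, -8, 30) → (1, -8, 14); (-2, 0, -24) → (-2, 0, -24)
T4 reflect across z = 0: (1, -8, 14) → (1, -8, -14); (-2, 0, -24) → (-2, 0, 24)
T5 translate by (-6, -5, 3): (1, -8, -14) → (-5, -13, -11); (-2, 0, 24) → (-8, -5, 27)

image vertices: (-5, -13, -11), (-8, -5, 27)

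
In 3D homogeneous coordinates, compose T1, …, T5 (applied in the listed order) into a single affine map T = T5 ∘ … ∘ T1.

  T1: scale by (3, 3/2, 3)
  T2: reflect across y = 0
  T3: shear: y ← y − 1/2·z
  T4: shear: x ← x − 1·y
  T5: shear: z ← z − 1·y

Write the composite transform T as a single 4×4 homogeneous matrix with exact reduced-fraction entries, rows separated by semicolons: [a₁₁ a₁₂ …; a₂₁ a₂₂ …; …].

T1 = [3 0 0 0; 0 3/2 0 0; 0 0 3 0; 0 0 0 1]
T2·T1 = [3 0 0 0; 0 -3/2 0 0; 0 0 3 0; 0 0 0 1]
T3·…·T1 = [3 0 0 0; 0 -3/2 -3/2 0; 0 0 3 0; 0 0 0 1]
T4·…·T1 = [3 3/2 3/2 0; 0 -3/2 -3/2 0; 0 0 3 0; 0 0 0 1]
T5·…·T1 = [3 3/2 3/2 0; 0 -3/2 -3/2 0; 0 3/2 9/2 0; 0 0 0 1]

T = [3 3/2 3/2 0; 0 -3/2 -3/2 0; 0 3/2 9/2 0; 0 0 0 1]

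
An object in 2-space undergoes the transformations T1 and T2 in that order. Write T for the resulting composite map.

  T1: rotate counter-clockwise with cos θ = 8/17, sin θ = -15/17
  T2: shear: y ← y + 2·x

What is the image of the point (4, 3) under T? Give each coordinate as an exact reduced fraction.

T1 rotate counter-clockwise with cos θ = 8/17, sin θ = -15/17: (4, 3) → (77/17, -36/17)
T2 shear: y ← y + 2·x: (77/17, -36/17) → (77/17, 118/17)

T(p) = (77/17, 118/17)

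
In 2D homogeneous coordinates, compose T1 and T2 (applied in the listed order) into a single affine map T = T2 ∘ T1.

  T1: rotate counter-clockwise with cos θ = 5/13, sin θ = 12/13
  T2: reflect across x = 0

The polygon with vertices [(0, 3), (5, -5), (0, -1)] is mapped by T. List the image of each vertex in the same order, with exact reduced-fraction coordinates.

T1 rotate counter-clockwise with cos θ = 5/13, sin θ = 12/13: (0, 3) → (-36/13, 15/13); (5, -5) → (85/13, 35/13); (0, -1) → (12/13, -5/13)
T2 reflect across x = 0: (-36/13, 15/13) → (36/13, 15/13); (85/13, 35/13) → (-85/13, 35/13); (12/13, -5/13) → (-12/13, -5/13)

image vertices: (36/13, 15/13), (-85/13, 35/13), (-12/13, -5/13)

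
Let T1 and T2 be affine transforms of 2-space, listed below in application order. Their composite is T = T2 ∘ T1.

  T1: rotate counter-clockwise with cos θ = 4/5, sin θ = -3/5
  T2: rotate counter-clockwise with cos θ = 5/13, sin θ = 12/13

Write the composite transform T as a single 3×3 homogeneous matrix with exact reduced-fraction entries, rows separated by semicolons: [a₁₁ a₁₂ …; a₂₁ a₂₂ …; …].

T1 = [4/5 3/5 0; -3/5 4/5 0; 0 0 1]
T2·T1 = [56/65 -33/65 0; 33/65 56/65 0; 0 0 1]

T = [56/65 -33/65 0; 33/65 56/65 0; 0 0 1]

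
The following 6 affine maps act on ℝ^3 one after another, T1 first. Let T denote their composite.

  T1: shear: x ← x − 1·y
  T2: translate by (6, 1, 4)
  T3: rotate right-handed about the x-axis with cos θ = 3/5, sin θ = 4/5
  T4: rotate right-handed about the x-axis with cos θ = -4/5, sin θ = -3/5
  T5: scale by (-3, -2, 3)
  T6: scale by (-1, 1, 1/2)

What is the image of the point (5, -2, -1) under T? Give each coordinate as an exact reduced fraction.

T1 shear: x ← x − 1·y: (5, -2, -1) → (7, -2, -1)
T2 translate by (6, 1, 4): (7, -2, -1) → (13, -1, 3)
T3 rotate right-handed about the x-axis with cos θ = 3/5, sin θ = 4/5: (13, -1, 3) → (13, -3, 1)
T4 rotate right-handed about the x-axis with cos θ = -4/5, sin θ = -3/5: (13, -3, 1) → (13, 3, 1)
T5 scale by (-3, -2, 3): (13, 3, 1) → (-39, -6, 3)
T6 scale by (-1, 1, 1/2): (-39, -6, 3) → (39, -6, 3/2)

T(p) = (39, -6, 3/2)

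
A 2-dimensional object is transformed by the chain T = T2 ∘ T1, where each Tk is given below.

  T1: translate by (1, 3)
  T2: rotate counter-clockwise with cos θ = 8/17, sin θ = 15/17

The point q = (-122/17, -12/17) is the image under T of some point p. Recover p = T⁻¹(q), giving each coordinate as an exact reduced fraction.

T1 = [1 0 1; 0 1 3; 0 0 1]
T2·T1 = [8/17 -15/17 -37/17; 15/17 8/17 39/17; 0 0 1]
det M = 1; M⁻¹ = [8/17 15/17 -1; -15/17 8/17 -3; 0 0 1]
M⁻¹ · (-122/17, -12/17)ᵀ = (-5, 3)ᵀ

p = (-5, 3)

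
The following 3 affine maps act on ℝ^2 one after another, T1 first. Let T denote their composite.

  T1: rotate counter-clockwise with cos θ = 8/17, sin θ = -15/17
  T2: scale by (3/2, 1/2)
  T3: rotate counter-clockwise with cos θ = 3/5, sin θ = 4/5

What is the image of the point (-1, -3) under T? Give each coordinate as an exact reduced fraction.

T1 rotate counter-clockwise with cos θ = 8/17, sin θ = -15/17: (-1, -3) → (-53/17, -9/17)
T2 scale by (3/2, 1/2): (-53/17, -9/17) → (-159/34, -9/34)
T3 rotate counter-clockwise with cos θ = 3/5, sin θ = 4/5: (-159/34, -9/34) → (-441/170, -39/10)

T(p) = (-441/170, -39/10)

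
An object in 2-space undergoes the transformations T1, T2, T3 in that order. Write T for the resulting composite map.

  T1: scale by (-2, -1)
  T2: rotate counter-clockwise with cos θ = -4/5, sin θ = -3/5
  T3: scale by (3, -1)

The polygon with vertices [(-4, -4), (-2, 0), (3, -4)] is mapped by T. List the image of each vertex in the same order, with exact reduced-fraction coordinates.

image vertices: (-12, 8), (-48/5, 12/5), (108/5, -2/5)

T1 scale by (-2, -1): (-4, -4) → (8, 4); (-2, 0) → (4, 0); (3, -4) → (-6, 4)
T2 rotate counter-clockwise with cos θ = -4/5, sin θ = -3/5: (8, 4) → (-4, -8); (4, 0) → (-16/5, -12/5); (-6, 4) → (36/5, 2/5)
T3 scale by (3, -1): (-4, -8) → (-12, 8); (-16/5, -12/5) → (-48/5, 12/5); (36/5, 2/5) → (108/5, -2/5)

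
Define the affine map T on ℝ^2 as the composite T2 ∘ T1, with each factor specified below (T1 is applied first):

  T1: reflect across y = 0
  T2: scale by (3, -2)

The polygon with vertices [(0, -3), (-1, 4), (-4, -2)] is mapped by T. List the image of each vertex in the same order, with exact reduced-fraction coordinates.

image vertices: (0, -6), (-3, 8), (-12, -4)

T1 reflect across y = 0: (0, -3) → (0, 3); (-1, 4) → (-1, -4); (-4, -2) → (-4, 2)
T2 scale by (3, -2): (0, 3) → (0, -6); (-1, -4) → (-3, 8); (-4, 2) → (-12, -4)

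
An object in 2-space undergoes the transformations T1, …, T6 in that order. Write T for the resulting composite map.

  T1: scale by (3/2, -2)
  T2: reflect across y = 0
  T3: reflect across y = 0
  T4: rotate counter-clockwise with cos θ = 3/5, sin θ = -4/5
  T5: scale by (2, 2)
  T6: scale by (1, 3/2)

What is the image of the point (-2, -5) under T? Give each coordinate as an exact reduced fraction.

T1 scale by (3/2, -2): (-2, -5) → (-3, 10)
T2 reflect across y = 0: (-3, 10) → (-3, -10)
T3 reflect across y = 0: (-3, -10) → (-3, 10)
T4 rotate counter-clockwise with cos θ = 3/5, sin θ = -4/5: (-3, 10) → (31/5, 42/5)
T5 scale by (2, 2): (31/5, 42/5) → (62/5, 84/5)
T6 scale by (1, 3/2): (62/5, 84/5) → (62/5, 126/5)

T(p) = (62/5, 126/5)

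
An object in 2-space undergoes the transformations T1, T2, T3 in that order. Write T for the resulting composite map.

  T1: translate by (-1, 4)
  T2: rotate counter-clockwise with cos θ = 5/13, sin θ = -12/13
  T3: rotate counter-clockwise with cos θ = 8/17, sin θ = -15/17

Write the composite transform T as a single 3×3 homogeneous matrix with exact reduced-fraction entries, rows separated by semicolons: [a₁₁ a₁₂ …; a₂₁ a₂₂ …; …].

T = [-140/221 171/221 824/221; -171/221 -140/221 -389/221; 0 0 1]

T1 = [1 0 -1; 0 1 4; 0 0 1]
T2·T1 = [5/13 12/13 43/13; -12/13 5/13 32/13; 0 0 1]
T3·…·T1 = [-140/221 171/221 824/221; -171/221 -140/221 -389/221; 0 0 1]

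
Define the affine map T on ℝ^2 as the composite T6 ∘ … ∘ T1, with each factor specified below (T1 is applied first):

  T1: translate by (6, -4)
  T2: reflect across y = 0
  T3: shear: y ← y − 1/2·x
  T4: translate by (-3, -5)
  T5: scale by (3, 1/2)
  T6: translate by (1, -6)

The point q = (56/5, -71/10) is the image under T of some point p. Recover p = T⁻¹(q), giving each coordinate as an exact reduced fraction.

p = (2/5, -2)

T1 = [1 0 6; 0 1 -4; 0 0 1]
T2·T1 = [1 0 6; 0 -1 4; 0 0 1]
T3·…·T1 = [1 0 6; -1/2 -1 1; 0 0 1]
T4·…·T1 = [1 0 3; -1/2 -1 -4; 0 0 1]
T5·…·T1 = [3 0 9; -1/4 -1/2 -2; 0 0 1]
T6·…·T1 = [3 0 10; -1/4 -1/2 -8; 0 0 1]
det M = -3/2; M⁻¹ = [1/3 0 -10/3; -1/6 -2 -43/3; 0 0 1]
M⁻¹ · (56/5, -71/10)ᵀ = (2/5, -2)ᵀ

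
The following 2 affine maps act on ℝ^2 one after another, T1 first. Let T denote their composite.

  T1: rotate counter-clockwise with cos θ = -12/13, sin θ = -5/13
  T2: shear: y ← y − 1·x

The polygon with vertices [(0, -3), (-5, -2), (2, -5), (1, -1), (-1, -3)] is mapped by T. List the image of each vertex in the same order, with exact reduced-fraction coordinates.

T1 rotate counter-clockwise with cos θ = -12/13, sin θ = -5/13: (0, -3) → (-15/13, 36/13); (-5, -2) → (50/13, 49/13); (2, -5) → (-49/13, 50/13); (1, -1) → (-17/13, 7/13); (-1, -3) → (-3/13, 41/13)
T2 shear: y ← y − 1·x: (-15/13, 36/13) → (-15/13, 51/13); (50/13, 49/13) → (50/13, -1/13); (-49/13, 50/13) → (-49/13, 99/13); (-17/13, 7/13) → (-17/13, 24/13); (-3/13, 41/13) → (-3/13, 44/13)

image vertices: (-15/13, 51/13), (50/13, -1/13), (-49/13, 99/13), (-17/13, 24/13), (-3/13, 44/13)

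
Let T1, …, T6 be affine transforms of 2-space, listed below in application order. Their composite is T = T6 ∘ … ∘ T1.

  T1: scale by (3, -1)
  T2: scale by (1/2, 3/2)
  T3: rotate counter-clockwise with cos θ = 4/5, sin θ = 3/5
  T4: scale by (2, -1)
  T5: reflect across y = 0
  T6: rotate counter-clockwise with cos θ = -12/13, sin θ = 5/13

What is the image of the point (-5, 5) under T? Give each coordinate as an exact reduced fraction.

T(p) = (177/26, 111/13)

T1 scale by (3, -1): (-5, 5) → (-15, -5)
T2 scale by (1/2, 3/2): (-15, -5) → (-15/2, -15/2)
T3 rotate counter-clockwise with cos θ = 4/5, sin θ = 3/5: (-15/2, -15/2) → (-3/2, -21/2)
T4 scale by (2, -1): (-3/2, -21/2) → (-3, 21/2)
T5 reflect across y = 0: (-3, 21/2) → (-3, -21/2)
T6 rotate counter-clockwise with cos θ = -12/13, sin θ = 5/13: (-3, -21/2) → (177/26, 111/13)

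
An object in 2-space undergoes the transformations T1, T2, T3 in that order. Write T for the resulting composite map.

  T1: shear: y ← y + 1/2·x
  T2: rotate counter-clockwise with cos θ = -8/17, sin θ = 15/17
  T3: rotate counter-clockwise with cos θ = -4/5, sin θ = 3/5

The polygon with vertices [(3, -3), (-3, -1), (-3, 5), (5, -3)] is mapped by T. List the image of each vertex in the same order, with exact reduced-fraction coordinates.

T1 shear: y ← y + 1/2·x: (3, -3) → (3, -3/2); (-3, -1) → (-3, -5/2); (-3, 5) → (-3, 7/2); (5, -3) → (5, -1/2)
T2 rotate counter-clockwise with cos θ = -8/17, sin θ = 15/17: (3, -3/2) → (-3/34, 57/17); (-3, -5/2) → (123/34, -25/17); (-3, 7/2) → (-57/34, -73/17); (5, -1/2) → (-65/34, 79/17)
T3 rotate counter-clockwise with cos θ = -4/5, sin θ = 3/5: (-3/34, 57/17) → (-33/17, -93/34); (123/34, -25/17) → (-171/85, 569/170); (-57/34, -73/17) → (333/85, 413/170); (-65/34, 79/17) → (-107/85, -827/170)

image vertices: (-33/17, -93/34), (-171/85, 569/170), (333/85, 413/170), (-107/85, -827/170)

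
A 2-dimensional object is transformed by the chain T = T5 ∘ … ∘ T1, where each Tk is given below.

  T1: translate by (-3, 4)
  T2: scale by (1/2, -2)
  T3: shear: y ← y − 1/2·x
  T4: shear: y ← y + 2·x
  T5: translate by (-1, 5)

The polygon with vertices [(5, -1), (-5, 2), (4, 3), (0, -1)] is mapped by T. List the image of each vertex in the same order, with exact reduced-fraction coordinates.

image vertices: (0, 1/2), (-5, -13), (-1/2, -33/4), (-5/2, -13/4)

T1 translate by (-3, 4): (5, -1) → (2, 3); (-5, 2) → (-8, 6); (4, 3) → (1, 7); (0, -1) → (-3, 3)
T2 scale by (1/2, -2): (2, 3) → (1, -6); (-8, 6) → (-4, -12); (1, 7) → (1/2, -14); (-3, 3) → (-3/2, -6)
T3 shear: y ← y − 1/2·x: (1, -6) → (1, -13/2); (-4, -12) → (-4, -10); (1/2, -14) → (1/2, -57/4); (-3/2, -6) → (-3/2, -21/4)
T4 shear: y ← y + 2·x: (1, -13/2) → (1, -9/2); (-4, -10) → (-4, -18); (1/2, -57/4) → (1/2, -53/4); (-3/2, -21/4) → (-3/2, -33/4)
T5 translate by (-1, 5): (1, -9/2) → (0, 1/2); (-4, -18) → (-5, -13); (1/2, -53/4) → (-1/2, -33/4); (-3/2, -33/4) → (-5/2, -13/4)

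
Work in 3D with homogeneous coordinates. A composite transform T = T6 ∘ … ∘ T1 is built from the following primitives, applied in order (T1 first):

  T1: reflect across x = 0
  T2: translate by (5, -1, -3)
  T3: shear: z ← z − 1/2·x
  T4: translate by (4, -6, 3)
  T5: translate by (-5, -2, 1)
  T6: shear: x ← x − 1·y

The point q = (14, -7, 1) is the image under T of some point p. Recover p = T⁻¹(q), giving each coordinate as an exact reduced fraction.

p = (-3, 2, 4)

T1 = [-1 0 0 0; 0 1 0 0; 0 0 1 0; 0 0 0 1]
T2·T1 = [-1 0 0 5; 0 1 0 -1; 0 0 1 -3; 0 0 0 1]
T3·…·T1 = [-1 0 0 5; 0 1 0 -1; 1/2 0 1 -11/2; 0 0 0 1]
T4·…·T1 = [-1 0 0 9; 0 1 0 -7; 1/2 0 1 -5/2; 0 0 0 1]
T5·…·T1 = [-1 0 0 4; 0 1 0 -9; 1/2 0 1 -3/2; 0 0 0 1]
T6·…·T1 = [-1 -1 0 13; 0 1 0 -9; 1/2 0 1 -3/2; 0 0 0 1]
det M = -1; M⁻¹ = [-1 -1 0 4; 0 1 0 9; 1/2 1/2 1 -1/2; 0 0 0 1]
M⁻¹ · (14, -7, 1)ᵀ = (-3, 2, 4)ᵀ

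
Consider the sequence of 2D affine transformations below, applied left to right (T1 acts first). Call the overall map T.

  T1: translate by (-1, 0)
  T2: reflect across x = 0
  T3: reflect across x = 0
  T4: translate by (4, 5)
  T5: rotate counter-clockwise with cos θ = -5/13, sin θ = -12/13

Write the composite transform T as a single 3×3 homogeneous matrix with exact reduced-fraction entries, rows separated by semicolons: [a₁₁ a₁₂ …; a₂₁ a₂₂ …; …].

T = [-5/13 12/13 45/13; -12/13 -5/13 -61/13; 0 0 1]

T1 = [1 0 -1; 0 1 0; 0 0 1]
T2·T1 = [-1 0 1; 0 1 0; 0 0 1]
T3·…·T1 = [1 0 -1; 0 1 0; 0 0 1]
T4·…·T1 = [1 0 3; 0 1 5; 0 0 1]
T5·…·T1 = [-5/13 12/13 45/13; -12/13 -5/13 -61/13; 0 0 1]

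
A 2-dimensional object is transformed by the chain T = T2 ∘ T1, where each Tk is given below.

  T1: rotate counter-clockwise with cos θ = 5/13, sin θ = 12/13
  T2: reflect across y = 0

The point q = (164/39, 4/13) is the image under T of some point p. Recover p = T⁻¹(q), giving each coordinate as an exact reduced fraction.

p = (4/3, -4)

T1 = [5/13 -12/13 0; 12/13 5/13 0; 0 0 1]
T2·T1 = [5/13 -12/13 0; -12/13 -5/13 0; 0 0 1]
det M = -1; M⁻¹ = [5/13 -12/13 0; -12/13 -5/13 0; 0 0 1]
M⁻¹ · (164/39, 4/13)ᵀ = (4/3, -4)ᵀ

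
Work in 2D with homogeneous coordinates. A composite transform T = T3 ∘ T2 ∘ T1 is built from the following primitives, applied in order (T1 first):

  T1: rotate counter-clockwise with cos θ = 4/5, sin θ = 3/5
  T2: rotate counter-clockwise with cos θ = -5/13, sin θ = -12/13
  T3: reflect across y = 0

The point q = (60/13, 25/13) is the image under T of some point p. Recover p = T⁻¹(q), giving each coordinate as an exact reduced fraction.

T1 = [4/5 -3/5 0; 3/5 4/5 0; 0 0 1]
T2·T1 = [16/65 63/65 0; -63/65 16/65 0; 0 0 1]
T3·…·T1 = [16/65 63/65 0; 63/65 -16/65 0; 0 0 1]
det M = -1; M⁻¹ = [16/65 63/65 0; 63/65 -16/65 0; 0 0 1]
M⁻¹ · (60/13, 25/13)ᵀ = (3, 4)ᵀ

p = (3, 4)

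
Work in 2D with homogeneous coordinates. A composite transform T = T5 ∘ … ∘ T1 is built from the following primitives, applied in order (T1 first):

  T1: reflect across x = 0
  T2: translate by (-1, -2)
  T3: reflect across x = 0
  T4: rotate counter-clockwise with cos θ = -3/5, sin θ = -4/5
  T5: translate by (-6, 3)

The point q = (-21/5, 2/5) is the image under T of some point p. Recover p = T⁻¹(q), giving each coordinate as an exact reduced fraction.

p = (0, 5)

T1 = [-1 0 0; 0 1 0; 0 0 1]
T2·T1 = [-1 0 -1; 0 1 -2; 0 0 1]
T3·…·T1 = [1 0 1; 0 1 -2; 0 0 1]
T4·…·T1 = [-3/5 4/5 -11/5; -4/5 -3/5 2/5; 0 0 1]
T5·…·T1 = [-3/5 4/5 -41/5; -4/5 -3/5 17/5; 0 0 1]
det M = 1; M⁻¹ = [-3/5 -4/5 -11/5; 4/5 -3/5 43/5; 0 0 1]
M⁻¹ · (-21/5, 2/5)ᵀ = (0, 5)ᵀ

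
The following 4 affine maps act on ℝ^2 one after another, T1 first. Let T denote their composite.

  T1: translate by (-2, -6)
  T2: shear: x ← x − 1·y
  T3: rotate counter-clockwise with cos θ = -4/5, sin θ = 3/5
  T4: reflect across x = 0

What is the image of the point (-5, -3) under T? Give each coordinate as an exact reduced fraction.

T(p) = (-19/5, 42/5)

T1 translate by (-2, -6): (-5, -3) → (-7, -9)
T2 shear: x ← x − 1·y: (-7, -9) → (2, -9)
T3 rotate counter-clockwise with cos θ = -4/5, sin θ = 3/5: (2, -9) → (19/5, 42/5)
T4 reflect across x = 0: (19/5, 42/5) → (-19/5, 42/5)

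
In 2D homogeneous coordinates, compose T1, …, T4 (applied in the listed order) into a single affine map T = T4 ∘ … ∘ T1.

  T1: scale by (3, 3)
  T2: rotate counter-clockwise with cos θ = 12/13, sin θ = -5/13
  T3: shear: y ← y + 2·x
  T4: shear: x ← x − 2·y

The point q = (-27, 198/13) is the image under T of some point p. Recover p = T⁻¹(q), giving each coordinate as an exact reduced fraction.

p = (0, 3)

T1 = [3 0 0; 0 3 0; 0 0 1]
T2·T1 = [36/13 15/13 0; -15/13 36/13 0; 0 0 1]
T3·…·T1 = [36/13 15/13 0; 57/13 66/13 0; 0 0 1]
T4·…·T1 = [-6 -9 0; 57/13 66/13 0; 0 0 1]
det M = 9; M⁻¹ = [22/39 1 0; -19/39 -2/3 0; 0 0 1]
M⁻¹ · (-27, 198/13)ᵀ = (0, 3)ᵀ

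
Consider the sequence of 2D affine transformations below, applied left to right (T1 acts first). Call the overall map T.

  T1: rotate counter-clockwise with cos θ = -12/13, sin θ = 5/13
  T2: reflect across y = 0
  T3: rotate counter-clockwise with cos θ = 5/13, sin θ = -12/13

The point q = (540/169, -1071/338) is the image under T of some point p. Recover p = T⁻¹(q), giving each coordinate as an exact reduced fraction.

T1 = [-12/13 -5/13 0; 5/13 -12/13 0; 0 0 1]
T2·T1 = [-12/13 -5/13 0; -5/13 12/13 0; 0 0 1]
T3·…·T1 = [-120/169 119/169 0; 119/169 120/169 0; 0 0 1]
det M = -1; M⁻¹ = [-120/169 119/169 0; 119/169 120/169 0; 0 0 1]
M⁻¹ · (540/169, -1071/338)ᵀ = (-9/2, 0)ᵀ

p = (-9/2, 0)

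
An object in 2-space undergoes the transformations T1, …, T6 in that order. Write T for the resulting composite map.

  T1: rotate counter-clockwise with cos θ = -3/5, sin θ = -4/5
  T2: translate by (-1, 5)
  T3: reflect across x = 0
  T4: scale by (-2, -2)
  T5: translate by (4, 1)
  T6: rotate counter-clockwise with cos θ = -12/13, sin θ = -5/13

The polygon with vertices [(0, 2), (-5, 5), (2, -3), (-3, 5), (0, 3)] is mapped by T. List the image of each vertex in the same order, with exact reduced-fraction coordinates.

T1 rotate counter-clockwise with cos θ = -3/5, sin θ = -4/5: (0, 2) → (8/5, -6/5); (-5, 5) → (7, 1); (2, -3) → (-18/5, 1/5); (-3, 5) → (29/5, -3/5); (0, 3) → (12/5, -9/5)
T2 translate by (-1, 5): (8/5, -6/5) → (3/5, 19/5); (7, 1) → (6, 6); (-18/5, 1/5) → (-23/5, 26/5); (29/5, -3/5) → (24/5, 22/5); (12/5, -9/5) → (7/5, 16/5)
T3 reflect across x = 0: (3/5, 19/5) → (-3/5, 19/5); (6, 6) → (-6, 6); (-23/5, 26/5) → (23/5, 26/5); (24/5, 22/5) → (-24/5, 22/5); (7/5, 16/5) → (-7/5, 16/5)
T4 scale by (-2, -2): (-3/5, 19/5) → (6/5, -38/5); (-6, 6) → (12, -12); (23/5, 26/5) → (-46/5, -52/5); (-24/5, 22/5) → (48/5, -44/5); (-7/5, 16/5) → (14/5, -32/5)
T5 translate by (4, 1): (6/5, -38/5) → (26/5, -33/5); (12, -12) → (16, -11); (-46/5, -52/5) → (-26/5, -47/5); (48/5, -44/5) → (68/5, -39/5); (14/5, -32/5) → (34/5, -27/5)
T6 rotate counter-clockwise with cos θ = -12/13, sin θ = -5/13: (26/5, -33/5) → (-477/65, 266/65); (16, -11) → (-19, 4); (-26/5, -47/5) → (77/65, 694/65); (68/5, -39/5) → (-1011/65, 128/65); (34/5, -27/5) → (-543/65, 154/65)

image vertices: (-477/65, 266/65), (-19, 4), (77/65, 694/65), (-1011/65, 128/65), (-543/65, 154/65)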